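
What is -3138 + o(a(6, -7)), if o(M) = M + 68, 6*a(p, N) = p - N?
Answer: -18407/6 ≈ -3067.8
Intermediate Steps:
a(p, N) = -N/6 + p/6 (a(p, N) = (p - N)/6 = -N/6 + p/6)
o(M) = 68 + M
-3138 + o(a(6, -7)) = -3138 + (68 + (-1/6*(-7) + (1/6)*6)) = -3138 + (68 + (7/6 + 1)) = -3138 + (68 + 13/6) = -3138 + 421/6 = -18407/6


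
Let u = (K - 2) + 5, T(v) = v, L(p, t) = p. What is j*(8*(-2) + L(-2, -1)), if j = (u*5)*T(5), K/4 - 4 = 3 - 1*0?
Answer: -13950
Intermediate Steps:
K = 28 (K = 16 + 4*(3 - 1*0) = 16 + 4*(3 + 0) = 16 + 4*3 = 16 + 12 = 28)
u = 31 (u = (28 - 2) + 5 = 26 + 5 = 31)
j = 775 (j = (31*5)*5 = 155*5 = 775)
j*(8*(-2) + L(-2, -1)) = 775*(8*(-2) - 2) = 775*(-16 - 2) = 775*(-18) = -13950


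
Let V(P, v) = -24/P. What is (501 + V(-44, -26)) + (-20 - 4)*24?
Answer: -819/11 ≈ -74.455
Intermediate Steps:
(501 + V(-44, -26)) + (-20 - 4)*24 = (501 - 24/(-44)) + (-20 - 4)*24 = (501 - 24*(-1/44)) - 24*24 = (501 + 6/11) - 576 = 5517/11 - 576 = -819/11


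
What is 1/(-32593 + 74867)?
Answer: 1/42274 ≈ 2.3655e-5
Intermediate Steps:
1/(-32593 + 74867) = 1/42274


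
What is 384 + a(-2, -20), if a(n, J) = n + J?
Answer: 362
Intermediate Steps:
a(n, J) = J + n
384 + a(-2, -20) = 384 + (-20 - 2) = 384 - 22 = 362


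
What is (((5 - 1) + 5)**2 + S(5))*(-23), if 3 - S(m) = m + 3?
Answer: -1748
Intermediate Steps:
S(m) = -m (S(m) = 3 - (m + 3) = 3 - (3 + m) = 3 + (-3 - m) = -m)
(((5 - 1) + 5)**2 + S(5))*(-23) = (((5 - 1) + 5)**2 - 1*5)*(-23) = ((4 + 5)**2 - 5)*(-23) = (9**2 - 5)*(-23) = (81 - 5)*(-23) = 76*(-23) = -1748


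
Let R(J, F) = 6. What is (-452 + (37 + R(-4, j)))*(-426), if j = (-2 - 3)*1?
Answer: 174234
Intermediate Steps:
j = -5 (j = -5*1 = -5)
(-452 + (37 + R(-4, j)))*(-426) = (-452 + (37 + 6))*(-426) = (-452 + 43)*(-426) = -409*(-426) = 174234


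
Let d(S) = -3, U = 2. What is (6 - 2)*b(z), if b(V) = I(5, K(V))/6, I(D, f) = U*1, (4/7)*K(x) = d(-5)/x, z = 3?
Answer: 4/3 ≈ 1.3333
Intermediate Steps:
K(x) = -21/(4*x) (K(x) = 7*(-3/x)/4 = -21/(4*x))
I(D, f) = 2 (I(D, f) = 2*1 = 2)
b(V) = ⅓ (b(V) = 2/6 = 2*(⅙) = ⅓)
(6 - 2)*b(z) = (6 - 2)*(⅓) = 4*(⅓) = 4/3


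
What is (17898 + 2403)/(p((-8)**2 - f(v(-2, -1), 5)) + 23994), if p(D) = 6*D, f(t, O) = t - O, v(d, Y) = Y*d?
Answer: 6767/8132 ≈ 0.83214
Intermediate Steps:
(17898 + 2403)/(p((-8)**2 - f(v(-2, -1), 5)) + 23994) = (17898 + 2403)/(6*((-8)**2 - (-1*(-2) - 1*5)) + 23994) = 20301/(6*(64 - (2 - 5)) + 23994) = 20301/(6*(64 - 1*(-3)) + 23994) = 20301/(6*(64 + 3) + 23994) = 20301/(6*67 + 23994) = 20301/(402 + 23994) = 20301/24396 = 20301*(1/24396) = 6767/8132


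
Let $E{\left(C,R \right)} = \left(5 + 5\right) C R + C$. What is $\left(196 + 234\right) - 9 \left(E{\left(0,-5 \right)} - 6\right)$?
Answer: $484$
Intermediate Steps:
$E{\left(C,R \right)} = C + 10 C R$ ($E{\left(C,R \right)} = 10 C R + C = C + 10 C R$)
$\left(196 + 234\right) - 9 \left(E{\left(0,-5 \right)} - 6\right) = \left(196 + 234\right) - 9 \left(0 \left(1 + 10 \left(-5\right)\right) - 6\right) = 430 - 9 \left(0 \left(1 - 50\right) - 6\right) = 430 - 9 \left(0 \left(-49\right) - 6\right) = 430 - 9 \left(0 - 6\right) = 430 - -54 = 430 + 54 = 484$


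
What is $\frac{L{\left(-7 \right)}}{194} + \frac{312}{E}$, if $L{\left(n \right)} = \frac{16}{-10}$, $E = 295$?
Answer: $\frac{30028}{28615} \approx 1.0494$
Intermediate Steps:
$L{\left(n \right)} = - \frac{8}{5}$ ($L{\left(n \right)} = 16 \left(- \frac{1}{10}\right) = - \frac{8}{5}$)
$\frac{L{\left(-7 \right)}}{194} + \frac{312}{E} = - \frac{8}{5 \cdot 194} + \frac{312}{295} = \left(- \frac{8}{5}\right) \frac{1}{194} + 312 \cdot \frac{1}{295} = - \frac{4}{485} + \frac{312}{295} = \frac{30028}{28615}$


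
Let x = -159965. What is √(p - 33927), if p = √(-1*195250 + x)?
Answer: √(-33927 + I*√355215) ≈ 1.618 + 184.2*I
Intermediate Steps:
p = I*√355215 (p = √(-1*195250 - 159965) = √(-195250 - 159965) = √(-355215) = I*√355215 ≈ 596.0*I)
√(p - 33927) = √(I*√355215 - 33927) = √(-33927 + I*√355215)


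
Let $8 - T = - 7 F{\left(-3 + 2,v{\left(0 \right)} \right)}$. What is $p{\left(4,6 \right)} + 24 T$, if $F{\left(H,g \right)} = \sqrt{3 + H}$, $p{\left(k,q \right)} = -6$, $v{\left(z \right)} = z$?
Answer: $186 + 168 \sqrt{2} \approx 423.59$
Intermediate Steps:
$T = 8 + 7 \sqrt{2}$ ($T = 8 - - 7 \sqrt{3 + \left(-3 + 2\right)} = 8 - - 7 \sqrt{3 - 1} = 8 - - 7 \sqrt{2} = 8 + 7 \sqrt{2} \approx 17.9$)
$p{\left(4,6 \right)} + 24 T = -6 + 24 \left(8 + 7 \sqrt{2}\right) = -6 + \left(192 + 168 \sqrt{2}\right) = 186 + 168 \sqrt{2}$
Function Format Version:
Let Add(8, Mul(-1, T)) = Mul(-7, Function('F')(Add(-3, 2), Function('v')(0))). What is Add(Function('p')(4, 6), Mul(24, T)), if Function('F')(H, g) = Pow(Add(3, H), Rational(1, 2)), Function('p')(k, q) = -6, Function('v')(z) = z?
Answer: Add(186, Mul(168, Pow(2, Rational(1, 2)))) ≈ 423.59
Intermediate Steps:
T = Add(8, Mul(7, Pow(2, Rational(1, 2)))) (T = Add(8, Mul(-1, Mul(-7, Pow(Add(3, Add(-3, 2)), Rational(1, 2))))) = Add(8, Mul(-1, Mul(-7, Pow(Add(3, -1), Rational(1, 2))))) = Add(8, Mul(-1, Mul(-7, Pow(2, Rational(1, 2))))) = Add(8, Mul(7, Pow(2, Rational(1, 2)))) ≈ 17.900)
Add(Function('p')(4, 6), Mul(24, T)) = Add(-6, Mul(24, Add(8, Mul(7, Pow(2, Rational(1, 2)))))) = Add(-6, Add(192, Mul(168, Pow(2, Rational(1, 2))))) = Add(186, Mul(168, Pow(2, Rational(1, 2))))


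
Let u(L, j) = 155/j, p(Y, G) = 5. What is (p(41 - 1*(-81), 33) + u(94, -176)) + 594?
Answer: 105269/176 ≈ 598.12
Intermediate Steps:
(p(41 - 1*(-81), 33) + u(94, -176)) + 594 = (5 + 155/(-176)) + 594 = (5 + 155*(-1/176)) + 594 = (5 - 155/176) + 594 = 725/176 + 594 = 105269/176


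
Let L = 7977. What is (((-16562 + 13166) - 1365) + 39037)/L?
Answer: 34276/7977 ≈ 4.2969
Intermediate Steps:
(((-16562 + 13166) - 1365) + 39037)/L = (((-16562 + 13166) - 1365) + 39037)/7977 = ((-3396 - 1365) + 39037)*(1/7977) = (-4761 + 39037)*(1/7977) = 34276*(1/7977) = 34276/7977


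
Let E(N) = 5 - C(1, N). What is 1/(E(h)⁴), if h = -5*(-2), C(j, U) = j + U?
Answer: 1/1296 ≈ 0.00077160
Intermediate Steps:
C(j, U) = U + j
h = 10
E(N) = 4 - N (E(N) = 5 - (N + 1) = 5 - (1 + N) = 5 + (-1 - N) = 4 - N)
1/(E(h)⁴) = 1/((4 - 1*10)⁴) = 1/((4 - 10)⁴) = 1/((-6)⁴) = 1/1296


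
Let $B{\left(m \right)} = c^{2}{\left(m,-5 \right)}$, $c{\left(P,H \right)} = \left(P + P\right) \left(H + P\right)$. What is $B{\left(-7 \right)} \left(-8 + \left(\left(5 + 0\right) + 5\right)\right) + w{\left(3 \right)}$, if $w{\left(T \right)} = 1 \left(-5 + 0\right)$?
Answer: $56443$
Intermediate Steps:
$c{\left(P,H \right)} = 2 P \left(H + P\right)$
$w{\left(T \right)} = -5$ ($w{\left(T \right)} = 1 \left(-5\right) = -5$)
$B{\left(m \right)} = 4 m^{2} \left(-5 + m\right)^{2}$ ($B{\left(m \right)} = \left(2 m \left(-5 + m\right)\right)^{2} = 4 m^{2} \left(-5 + m\right)^{2}$)
$B{\left(-7 \right)} \left(-8 + \left(\left(5 + 0\right) + 5\right)\right) + w{\left(3 \right)} = 4 \left(-7\right)^{2} \left(-5 - 7\right)^{2} \left(-8 + \left(\left(5 + 0\right) + 5\right)\right) - 5 = 4 \cdot 49 \left(-12\right)^{2} \left(-8 + \left(5 + 5\right)\right) - 5 = 4 \cdot 49 \cdot 144 \left(-8 + 10\right) - 5 = 28224 \cdot 2 - 5 = 56448 - 5 = 56443$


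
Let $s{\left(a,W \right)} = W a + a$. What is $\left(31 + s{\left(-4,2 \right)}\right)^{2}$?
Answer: $361$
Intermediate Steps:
$s{\left(a,W \right)} = a + W a$
$\left(31 + s{\left(-4,2 \right)}\right)^{2} = \left(31 - 4 \left(1 + 2\right)\right)^{2} = \left(31 - 12\right)^{2} = 19^{2} = 361$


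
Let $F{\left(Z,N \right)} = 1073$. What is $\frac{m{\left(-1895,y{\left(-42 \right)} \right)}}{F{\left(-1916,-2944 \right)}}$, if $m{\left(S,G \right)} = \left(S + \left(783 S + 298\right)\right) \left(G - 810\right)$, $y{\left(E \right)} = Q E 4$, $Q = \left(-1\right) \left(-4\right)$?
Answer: $\frac{2201336124}{1073} \approx 2.0516 \cdot 10^{6}$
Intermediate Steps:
$Q = 4$
$y{\left(E \right)} = 16 E$ ($y{\left(E \right)} = 4 E 4 = 16 E$)
$m{\left(S,G \right)} = \left(-810 + G\right) \left(298 + 784 S\right)$ ($m{\left(S,G \right)} = \left(S + \left(298 + 783 S\right)\right) \left(-810 + G\right) = \left(298 + 784 S\right) \left(-810 + G\right) = \left(-810 + G\right) \left(298 + 784 S\right)$)
$\frac{m{\left(-1895,y{\left(-42 \right)} \right)}}{F{\left(-1916,-2944 \right)}} = \frac{-241380 - -1203400800 + 298 \cdot 16 \left(-42\right) + 784 \cdot 16 \left(-42\right) \left(-1895\right)}{1073} = \left(-241380 + 1203400800 + 298 \left(-672\right) + 784 \left(-672\right) \left(-1895\right)\right) \frac{1}{1073} = \left(-241380 + 1203400800 - 200256 + 998376960\right) \frac{1}{1073} = 2201336124 \cdot \frac{1}{1073} = \frac{2201336124}{1073}$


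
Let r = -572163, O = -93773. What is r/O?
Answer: 572163/93773 ≈ 6.1016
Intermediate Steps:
r/O = -572163/(-93773) = -572163*(-1/93773) = 572163/93773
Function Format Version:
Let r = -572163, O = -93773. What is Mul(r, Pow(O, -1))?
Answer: Rational(572163, 93773) ≈ 6.1016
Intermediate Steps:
Mul(r, Pow(O, -1)) = Mul(-572163, Pow(-93773, -1)) = Mul(-572163, Rational(-1, 93773)) = Rational(572163, 93773)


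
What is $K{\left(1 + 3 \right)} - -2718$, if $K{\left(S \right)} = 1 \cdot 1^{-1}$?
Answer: $2719$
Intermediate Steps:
$K{\left(S \right)} = 1$ ($K{\left(S \right)} = 1 \cdot 1 = 1$)
$K{\left(1 + 3 \right)} - -2718 = 1 - -2718 = 1 + 2718 = 2719$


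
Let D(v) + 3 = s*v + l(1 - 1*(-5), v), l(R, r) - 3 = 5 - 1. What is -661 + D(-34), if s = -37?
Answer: 601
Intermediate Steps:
l(R, r) = 7 (l(R, r) = 3 + (5 - 1) = 3 + 4 = 7)
D(v) = 4 - 37*v (D(v) = -3 + (-37*v + 7) = -3 + (7 - 37*v) = 4 - 37*v)
-661 + D(-34) = -661 + (4 - 37*(-34)) = -661 + (4 + 1258) = -661 + 1262 = 601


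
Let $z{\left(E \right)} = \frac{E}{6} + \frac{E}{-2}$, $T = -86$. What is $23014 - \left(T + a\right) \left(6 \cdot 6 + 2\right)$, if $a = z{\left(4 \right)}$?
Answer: $\frac{78998}{3} \approx 26333.0$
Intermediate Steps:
$z{\left(E \right)} = - \frac{E}{3}$ ($z{\left(E \right)} = E \frac{1}{6} + E \left(- \frac{1}{2}\right) = \frac{E}{6} - \frac{E}{2} = - \frac{E}{3}$)
$a = - \frac{4}{3}$ ($a = \left(- \frac{1}{3}\right) 4 = - \frac{4}{3} \approx -1.3333$)
$23014 - \left(T + a\right) \left(6 \cdot 6 + 2\right) = 23014 - \left(-86 - \frac{4}{3}\right) \left(6 \cdot 6 + 2\right) = 23014 - - \frac{262 \left(36 + 2\right)}{3} = 23014 - \left(- \frac{262}{3}\right) 38 = 23014 - - \frac{9956}{3} = 23014 + \frac{9956}{3} = \frac{78998}{3}$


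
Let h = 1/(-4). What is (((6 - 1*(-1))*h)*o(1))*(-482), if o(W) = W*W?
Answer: 1687/2 ≈ 843.50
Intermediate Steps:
o(W) = W²
h = -¼ ≈ -0.25000
(((6 - 1*(-1))*h)*o(1))*(-482) = (((6 - 1*(-1))*(-¼))*1²)*(-482) = (((6 + 1)*(-¼))*1)*(-482) = ((7*(-¼))*1)*(-482) = -7/4*1*(-482) = -7/4*(-482) = 1687/2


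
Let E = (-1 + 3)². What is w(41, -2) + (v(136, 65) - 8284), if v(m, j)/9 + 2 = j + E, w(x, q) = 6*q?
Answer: -7693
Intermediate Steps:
E = 4 (E = 2² = 4)
v(m, j) = 18 + 9*j (v(m, j) = -18 + 9*(j + 4) = -18 + 9*(4 + j) = -18 + (36 + 9*j) = 18 + 9*j)
w(41, -2) + (v(136, 65) - 8284) = 6*(-2) + ((18 + 9*65) - 8284) = -12 + ((18 + 585) - 8284) = -12 + (603 - 8284) = -12 - 7681 = -7693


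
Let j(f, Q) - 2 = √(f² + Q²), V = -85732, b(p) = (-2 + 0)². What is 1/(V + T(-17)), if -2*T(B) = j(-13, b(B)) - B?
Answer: -171483/14703209552 + √185/14703209552 ≈ -1.1662e-5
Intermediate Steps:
b(p) = 4 (b(p) = (-2)² = 4)
j(f, Q) = 2 + √(Q² + f²) (j(f, Q) = 2 + √(f² + Q²) = 2 + √(Q² + f²))
T(B) = -1 + B/2 - √185/2 (T(B) = -((2 + √(4² + (-13)²)) - B)/2 = -((2 + √(16 + 169)) - B)/2 = -((2 + √185) - B)/2 = -(2 + √185 - B)/2 = -1 + B/2 - √185/2)
1/(V + T(-17)) = 1/(-85732 + (-1 + (½)*(-17) - √185/2)) = 1/(-85732 + (-1 - 17/2 - √185/2)) = 1/(-85732 + (-19/2 - √185/2)) = 1/(-171483/2 - √185/2)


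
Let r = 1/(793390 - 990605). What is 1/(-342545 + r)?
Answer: -197215/67555012176 ≈ -2.9193e-6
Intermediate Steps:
r = -1/197215 (r = 1/(-197215) = -1/197215 ≈ -5.0706e-6)
1/(-342545 + r) = 1/(-342545 - 1/197215) = 1/(-67555012176/197215) = -197215/67555012176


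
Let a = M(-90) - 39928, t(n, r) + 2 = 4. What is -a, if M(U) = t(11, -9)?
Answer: 39926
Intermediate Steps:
t(n, r) = 2 (t(n, r) = -2 + 4 = 2)
M(U) = 2
a = -39926 (a = 2 - 39928 = -39926)
-a = -1*(-39926) = 39926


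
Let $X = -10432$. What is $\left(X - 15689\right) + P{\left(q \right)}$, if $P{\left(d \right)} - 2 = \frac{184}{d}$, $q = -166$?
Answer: $- \frac{2167969}{83} \approx -26120.0$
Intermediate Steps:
$P{\left(d \right)} = 2 + \frac{184}{d}$
$\left(X - 15689\right) + P{\left(q \right)} = \left(-10432 - 15689\right) + \left(2 + \frac{184}{-166}\right) = -26121 + \left(2 + 184 \left(- \frac{1}{166}\right)\right) = -26121 + \left(2 - \frac{92}{83}\right) = -26121 + \frac{74}{83} = - \frac{2167969}{83}$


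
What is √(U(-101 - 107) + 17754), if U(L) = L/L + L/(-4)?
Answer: √17807 ≈ 133.44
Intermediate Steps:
U(L) = 1 - L/4 (U(L) = 1 + L*(-¼) = 1 - L/4)
√(U(-101 - 107) + 17754) = √((1 - (-101 - 107)/4) + 17754) = √((1 - ¼*(-208)) + 17754) = √((1 + 52) + 17754) = √(53 + 17754) = √17807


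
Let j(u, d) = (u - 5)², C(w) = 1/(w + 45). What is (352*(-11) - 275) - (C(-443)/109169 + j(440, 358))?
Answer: -8401870691463/43449262 ≈ -1.9337e+5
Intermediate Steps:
C(w) = 1/(45 + w)
j(u, d) = (-5 + u)²
(352*(-11) - 275) - (C(-443)/109169 + j(440, 358)) = (352*(-11) - 275) - (1/((45 - 443)*109169) + (-5 + 440)²) = (-3872 - 275) - ((1/109169)/(-398) + 435²) = -4147 - (-1/398*1/109169 + 189225) = -4147 - (-1/43449262 + 189225) = -4147 - 1*8221686601949/43449262 = -4147 - 8221686601949/43449262 = -8401870691463/43449262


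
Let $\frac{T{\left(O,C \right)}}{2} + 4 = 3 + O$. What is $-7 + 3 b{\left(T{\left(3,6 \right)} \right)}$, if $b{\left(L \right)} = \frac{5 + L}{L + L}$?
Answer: $- \frac{29}{8} \approx -3.625$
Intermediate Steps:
$T{\left(O,C \right)} = -2 + 2 O$ ($T{\left(O,C \right)} = -8 + 2 \left(3 + O\right) = -8 + \left(6 + 2 O\right) = -2 + 2 O$)
$b{\left(L \right)} = \frac{5 + L}{2 L}$
$-7 + 3 b{\left(T{\left(3,6 \right)} \right)} = -7 + 3 \frac{5 + \left(-2 + 2 \cdot 3\right)}{2 \left(-2 + 2 \cdot 3\right)} = -7 + 3 \frac{5 + \left(-2 + 6\right)}{2 \left(-2 + 6\right)} = -7 + 3 \frac{5 + 4}{2 \cdot 4} = -7 + 3 \cdot \frac{1}{2} \cdot \frac{1}{4} \cdot 9 = -7 + 3 \cdot \frac{9}{8} = -7 + \frac{27}{8} = - \frac{29}{8}$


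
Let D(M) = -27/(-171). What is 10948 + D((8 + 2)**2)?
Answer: 208015/19 ≈ 10948.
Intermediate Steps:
D(M) = 3/19 (D(M) = -27*(-1/171) = 3/19)
10948 + D((8 + 2)**2) = 10948 + 3/19 = 208015/19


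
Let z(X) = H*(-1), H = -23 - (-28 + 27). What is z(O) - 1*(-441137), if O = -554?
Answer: 441159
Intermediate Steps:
H = -22 (H = -23 - 1*(-1) = -23 + 1 = -22)
z(X) = 22 (z(X) = -22*(-1) = 22)
z(O) - 1*(-441137) = 22 - 1*(-441137) = 22 + 441137 = 441159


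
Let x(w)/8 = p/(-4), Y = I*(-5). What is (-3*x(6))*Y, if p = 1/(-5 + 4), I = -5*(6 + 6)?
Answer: -1800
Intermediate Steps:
I = -60 (I = -5*12 = -60)
p = -1 (p = 1/(-1) = -1)
Y = 300 (Y = -60*(-5) = 300)
x(w) = 2 (x(w) = 8*(-1/(-4)) = 8*(-1*(-1/4)) = 8*(1/4) = 2)
(-3*x(6))*Y = -3*2*300 = -6*300 = -1800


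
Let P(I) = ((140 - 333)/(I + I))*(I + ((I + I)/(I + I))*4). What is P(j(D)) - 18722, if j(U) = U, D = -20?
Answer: -93996/5 ≈ -18799.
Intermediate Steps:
P(I) = -193*(4 + I)/(2*I) (P(I) = (-193*1/(2*I))*(I + ((2*I)/((2*I)))*4) = (-193/(2*I))*(I + ((2*I)*(1/(2*I)))*4) = (-193/(2*I))*(I + 1*4) = (-193/(2*I))*(I + 4) = (-193/(2*I))*(4 + I) = -193*(4 + I)/(2*I))
P(j(D)) - 18722 = (-193/2 - 386/(-20)) - 18722 = (-193/2 - 386*(-1/20)) - 18722 = (-193/2 + 193/10) - 18722 = -386/5 - 18722 = -93996/5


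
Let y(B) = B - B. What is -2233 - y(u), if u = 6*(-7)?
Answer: -2233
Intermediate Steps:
u = -42
y(B) = 0
-2233 - y(u) = -2233 - 1*0 = -2233 + 0 = -2233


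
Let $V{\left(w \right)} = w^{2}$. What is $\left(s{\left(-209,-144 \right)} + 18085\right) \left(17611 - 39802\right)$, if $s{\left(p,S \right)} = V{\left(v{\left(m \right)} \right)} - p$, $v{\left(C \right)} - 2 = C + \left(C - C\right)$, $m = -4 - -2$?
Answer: $-405962154$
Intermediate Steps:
$m = -2$ ($m = -4 + 2 = -2$)
$v{\left(C \right)} = 2 + C$ ($v{\left(C \right)} = 2 + \left(C + \left(C - C\right)\right) = 2 + \left(C + 0\right) = 2 + C$)
$s{\left(p,S \right)} = - p$ ($s{\left(p,S \right)} = \left(2 - 2\right)^{2} - p = 0^{2} - p = 0 - p = - p$)
$\left(s{\left(-209,-144 \right)} + 18085\right) \left(17611 - 39802\right) = \left(\left(-1\right) \left(-209\right) + 18085\right) \left(17611 - 39802\right) = \left(209 + 18085\right) \left(-22191\right) = 18294 \left(-22191\right) = -405962154$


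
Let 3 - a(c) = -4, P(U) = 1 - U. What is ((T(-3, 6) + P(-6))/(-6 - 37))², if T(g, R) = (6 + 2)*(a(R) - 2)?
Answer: 2209/1849 ≈ 1.1947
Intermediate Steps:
a(c) = 7 (a(c) = 3 - 1*(-4) = 3 + 4 = 7)
T(g, R) = 40 (T(g, R) = (6 + 2)*(7 - 2) = 8*5 = 40)
((T(-3, 6) + P(-6))/(-6 - 37))² = ((40 + (1 - 1*(-6)))/(-6 - 37))² = ((40 + (1 + 6))/(-43))² = ((40 + 7)*(-1/43))² = (47*(-1/43))² = (-47/43)² = 2209/1849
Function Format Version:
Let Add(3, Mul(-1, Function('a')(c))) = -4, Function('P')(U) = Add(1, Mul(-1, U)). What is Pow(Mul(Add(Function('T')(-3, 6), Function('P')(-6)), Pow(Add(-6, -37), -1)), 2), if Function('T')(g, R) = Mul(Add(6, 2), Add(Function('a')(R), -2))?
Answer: Rational(2209, 1849) ≈ 1.1947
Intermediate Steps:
Function('a')(c) = 7 (Function('a')(c) = Add(3, Mul(-1, -4)) = Add(3, 4) = 7)
Function('T')(g, R) = 40 (Function('T')(g, R) = Mul(Add(6, 2), Add(7, -2)) = Mul(8, 5) = 40)
Pow(Mul(Add(Function('T')(-3, 6), Function('P')(-6)), Pow(Add(-6, -37), -1)), 2) = Pow(Mul(Add(40, Add(1, Mul(-1, -6))), Pow(Add(-6, -37), -1)), 2) = Pow(Mul(Add(40, Add(1, 6)), Pow(-43, -1)), 2) = Pow(Mul(Add(40, 7), Rational(-1, 43)), 2) = Pow(Mul(47, Rational(-1, 43)), 2) = Pow(Rational(-47, 43), 2) = Rational(2209, 1849)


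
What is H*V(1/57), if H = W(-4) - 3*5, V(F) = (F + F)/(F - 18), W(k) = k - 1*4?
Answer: 46/1025 ≈ 0.044878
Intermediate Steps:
W(k) = -4 + k (W(k) = k - 4 = -4 + k)
V(F) = 2*F/(-18 + F) (V(F) = (2*F)/(-18 + F) = 2*F/(-18 + F))
H = -23 (H = (-4 - 4) - 3*5 = -8 - 15 = -23)
H*V(1/57) = -46/(57*(-18 + 1/57)) = -46/(57*(-1025/57)) = -46*(-57)/(57*1025) = -23*(-2/1025) = 46/1025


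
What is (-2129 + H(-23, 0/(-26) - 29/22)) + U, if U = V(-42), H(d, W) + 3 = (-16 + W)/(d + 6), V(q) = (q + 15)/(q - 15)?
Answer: -15139387/7106 ≈ -2130.5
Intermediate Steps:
V(q) = (15 + q)/(-15 + q)
H(d, W) = -3 + (-16 + W)/(6 + d) (H(d, W) = -3 + (-16 + W)/(d + 6) = -3 + (-16 + W)/(6 + d))
U = 9/19 (U = (15 - 42)/(-15 - 42) = -27/(-57) = -1/57*(-27) = 9/19 ≈ 0.47368)
(-2129 + H(-23, 0/(-26) - 29/22)) + U = (-2129 + (-34 + (0/(-26) - 29/22) - 3*(-23))/(6 - 23)) + 9/19 = (-2129 + (-34 + (0*(-1/26) - 29*1/22) + 69)/(-17)) + 9/19 = (-2129 - (-34 + (0 - 29/22) + 69)/17) + 9/19 = (-2129 - (-34 - 29/22 + 69)/17) + 9/19 = (-2129 - 1/17*741/22) + 9/19 = (-2129 - 741/374) + 9/19 = -796987/374 + 9/19 = -15139387/7106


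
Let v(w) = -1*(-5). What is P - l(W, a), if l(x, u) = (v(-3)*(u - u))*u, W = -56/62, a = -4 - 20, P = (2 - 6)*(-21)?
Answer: 84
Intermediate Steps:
v(w) = 5
P = 84 (P = -4*(-21) = 84)
a = -24
W = -28/31 (W = -56*1/62 = -28/31 ≈ -0.90323)
l(x, u) = 0 (l(x, u) = (5*(u - u))*u = (5*0)*u = 0*u = 0)
P - l(W, a) = 84 - 1*0 = 84 + 0 = 84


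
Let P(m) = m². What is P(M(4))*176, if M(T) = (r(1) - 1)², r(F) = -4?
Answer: 110000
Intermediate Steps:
M(T) = 25 (M(T) = (-4 - 1)² = (-5)² = 25)
P(M(4))*176 = 25²*176 = 625*176 = 110000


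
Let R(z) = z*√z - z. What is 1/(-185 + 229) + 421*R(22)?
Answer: -407527/44 + 9262*√22 ≈ 34181.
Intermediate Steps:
R(z) = z^(3/2) - z
1/(-185 + 229) + 421*R(22) = 1/(-185 + 229) + 421*(22^(3/2) - 1*22) = 1/44 + 421*(22*√22 - 22) = 1/44 + 421*(-22 + 22*√22) = 1/44 + (-9262 + 9262*√22) = -407527/44 + 9262*√22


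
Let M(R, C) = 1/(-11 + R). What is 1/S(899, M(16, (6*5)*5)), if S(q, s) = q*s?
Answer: 5/899 ≈ 0.0055617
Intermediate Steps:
1/S(899, M(16, (6*5)*5)) = 1/(899/(-11 + 16)) = 1/(899/5) = 5/899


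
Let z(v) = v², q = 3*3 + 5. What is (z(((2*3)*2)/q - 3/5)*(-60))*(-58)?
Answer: 56376/245 ≈ 230.11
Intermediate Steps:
q = 14 (q = 9 + 5 = 14)
(z(((2*3)*2)/q - 3/5)*(-60))*(-58) = ((((2*3)*2)/14 - 3/5)²*(-60))*(-58) = (((6*2)*(1/14) - 3*⅕)²*(-60))*(-58) = ((12*(1/14) - ⅗)²*(-60))*(-58) = ((6/7 - ⅗)²*(-60))*(-58) = ((9/35)²*(-60))*(-58) = ((81/1225)*(-60))*(-58) = -972/245*(-58) = 56376/245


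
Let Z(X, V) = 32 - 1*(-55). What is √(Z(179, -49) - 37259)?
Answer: 2*I*√9293 ≈ 192.8*I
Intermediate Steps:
Z(X, V) = 87 (Z(X, V) = 32 + 55 = 87)
√(Z(179, -49) - 37259) = √(87 - 37259) = √(-37172) = 2*I*√9293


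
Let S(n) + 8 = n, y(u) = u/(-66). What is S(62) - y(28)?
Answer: 1796/33 ≈ 54.424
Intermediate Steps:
y(u) = -u/66 (y(u) = u*(-1/66) = -u/66)
S(n) = -8 + n
S(62) - y(28) = (-8 + 62) - (-1)*28/66 = 54 - 1*(-14/33) = 54 + 14/33 = 1796/33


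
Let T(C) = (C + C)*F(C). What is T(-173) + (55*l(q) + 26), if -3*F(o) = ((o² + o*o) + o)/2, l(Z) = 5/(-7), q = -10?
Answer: 24092752/7 ≈ 3.4418e+6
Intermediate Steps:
l(Z) = -5/7 (l(Z) = 5*(-⅐) = -5/7)
F(o) = -o²/3 - o/6 (F(o) = -((o² + o*o) + o)/(3*2) = -((o² + o²) + o)/(3*2) = -(2*o² + o)/(3*2) = -(o + 2*o²)/(3*2) = -(o² + o/2)/3 = -o²/3 - o/6)
T(C) = -C²*(1 + 2*C)/3 (T(C) = (C + C)*(-C*(1 + 2*C)/6) = (2*C)*(-C*(1 + 2*C)/6) = -C²*(1 + 2*C)/3)
T(-173) + (55*l(q) + 26) = (⅓)*(-173)²*(-1 - 2*(-173)) + (55*(-5/7) + 26) = (⅓)*29929*(-1 + 346) + (-275/7 + 26) = (⅓)*29929*345 - 93/7 = 3441835 - 93/7 = 24092752/7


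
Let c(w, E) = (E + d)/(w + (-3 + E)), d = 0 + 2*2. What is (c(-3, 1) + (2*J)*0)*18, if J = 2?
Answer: -18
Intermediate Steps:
d = 4 (d = 0 + 4 = 4)
c(w, E) = (4 + E)/(-3 + E + w) (c(w, E) = (E + 4)/(w + (-3 + E)) = (4 + E)/(-3 + E + w))
(c(-3, 1) + (2*J)*0)*18 = ((4 + 1)/(-3 + 1 - 3) + (2*2)*0)*18 = (5/(-5) + 4*0)*18 = (-⅕*5 + 0)*18 = (-1 + 0)*18 = -1*18 = -18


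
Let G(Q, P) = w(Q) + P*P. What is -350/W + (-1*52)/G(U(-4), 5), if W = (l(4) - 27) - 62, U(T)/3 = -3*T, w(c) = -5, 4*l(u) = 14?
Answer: 1277/855 ≈ 1.4936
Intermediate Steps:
l(u) = 7/2 (l(u) = (1/4)*14 = 7/2)
U(T) = -9*T (U(T) = 3*(-3*T) = -9*T)
W = -171/2 (W = (7/2 - 27) - 62 = -47/2 - 62 = -171/2 ≈ -85.500)
G(Q, P) = -5 + P**2 (G(Q, P) = -5 + P*P = -5 + P**2)
-350/W + (-1*52)/G(U(-4), 5) = -350/(-171/2) + (-1*52)/(-5 + 5**2) = -350*(-2/171) - 52/(-5 + 25) = 700/171 - 52/20 = 700/171 - 52*1/20 = 700/171 - 13/5 = 1277/855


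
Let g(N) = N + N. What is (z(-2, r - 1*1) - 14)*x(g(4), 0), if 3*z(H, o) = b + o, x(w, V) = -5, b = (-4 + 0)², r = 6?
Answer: 35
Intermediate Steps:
b = 16 (b = (-4)² = 16)
g(N) = 2*N
z(H, o) = 16/3 + o/3 (z(H, o) = (16 + o)/3 = 16/3 + o/3)
(z(-2, r - 1*1) - 14)*x(g(4), 0) = ((16/3 + (6 - 1*1)/3) - 14)*(-5) = ((16/3 + (6 - 1)/3) - 14)*(-5) = ((16/3 + (⅓)*5) - 14)*(-5) = ((16/3 + 5/3) - 14)*(-5) = (7 - 14)*(-5) = -7*(-5) = 35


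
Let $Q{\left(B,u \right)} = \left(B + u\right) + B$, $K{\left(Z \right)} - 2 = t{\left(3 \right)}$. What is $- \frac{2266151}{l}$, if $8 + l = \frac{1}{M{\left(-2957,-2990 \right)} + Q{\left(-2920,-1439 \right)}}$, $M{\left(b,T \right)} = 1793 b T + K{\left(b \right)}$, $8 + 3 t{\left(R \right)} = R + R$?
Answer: $\frac{107773677552992687}{380464241093} \approx 2.8327 \cdot 10^{5}$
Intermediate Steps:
$t{\left(R \right)} = - \frac{8}{3} + \frac{2 R}{3}$ ($t{\left(R \right)} = - \frac{8}{3} + \frac{R + R}{3} = - \frac{8}{3} + \frac{2 R}{3}$)
$K{\left(Z \right)} = \frac{4}{3}$ ($K{\left(Z \right)} = 2 + \left(- \frac{8}{3} + \frac{2}{3} \cdot 3\right) = 2 + \left(- \frac{8}{3} + 2\right) = 2 - \frac{2}{3} = \frac{4}{3}$)
$M{\left(b,T \right)} = \frac{4}{3} + 1793 T b$ ($M{\left(b,T \right)} = 1793 b T + \frac{4}{3} = 1793 T b + \frac{4}{3} = \frac{4}{3} + 1793 T b$)
$Q{\left(B,u \right)} = u + 2 B$
$l = - \frac{380464241093}{47558030137}$ ($l = -8 + \frac{1}{\left(\frac{4}{3} + 1793 \left(-2990\right) \left(-2957\right)\right) + \left(-1439 + 2 \left(-2920\right)\right)} = -8 + \frac{1}{\left(\frac{4}{3} + 15852683990\right) - 7279} = -8 + \frac{1}{\frac{47558051974}{3} - 7279} = -8 + \frac{1}{\frac{47558030137}{3}} = -8 + \frac{3}{47558030137} = - \frac{380464241093}{47558030137} \approx -8.0$)
$- \frac{2266151}{l} = - \frac{2266151}{- \frac{380464241093}{47558030137}} = \left(-2266151\right) \left(- \frac{47558030137}{380464241093}\right) = \frac{107773677552992687}{380464241093}$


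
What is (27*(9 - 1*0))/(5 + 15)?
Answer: 243/20 ≈ 12.150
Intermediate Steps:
(27*(9 - 1*0))/(5 + 15) = (27*(9 + 0))/20 = (27*9)*(1/20) = 243*(1/20) = 243/20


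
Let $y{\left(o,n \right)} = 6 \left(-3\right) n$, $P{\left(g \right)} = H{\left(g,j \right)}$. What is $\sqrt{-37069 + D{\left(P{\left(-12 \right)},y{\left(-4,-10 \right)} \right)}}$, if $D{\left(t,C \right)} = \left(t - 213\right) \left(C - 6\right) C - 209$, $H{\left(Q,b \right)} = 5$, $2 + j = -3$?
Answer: $3 i \sqrt{727982} \approx 2559.7 i$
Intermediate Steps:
$j = -5$ ($j = -2 - 3 = -5$)
$P{\left(g \right)} = 5$
$y{\left(o,n \right)} = - 18 n$
$D{\left(t,C \right)} = -209 + C \left(-213 + t\right) \left(-6 + C\right)$ ($D{\left(t,C \right)} = \left(-213 + t\right) \left(-6 + C\right) C - 209 = C \left(-213 + t\right) \left(-6 + C\right) - 209 = -209 + C \left(-213 + t\right) \left(-6 + C\right)$)
$\sqrt{-37069 + D{\left(P{\left(-12 \right)},y{\left(-4,-10 \right)} \right)}} = \sqrt{-37069 - \left(209 + 6739200 - \left(-23004\right) \left(-10\right) + 6 \left(\left(-18\right) \left(-10\right)\right) 5\right)} = \sqrt{-37069 - \left(-229831 + 5400 + 6739200\right)} = \sqrt{-37069 - 6514769} = \sqrt{-6551838} = 3 i \sqrt{727982}$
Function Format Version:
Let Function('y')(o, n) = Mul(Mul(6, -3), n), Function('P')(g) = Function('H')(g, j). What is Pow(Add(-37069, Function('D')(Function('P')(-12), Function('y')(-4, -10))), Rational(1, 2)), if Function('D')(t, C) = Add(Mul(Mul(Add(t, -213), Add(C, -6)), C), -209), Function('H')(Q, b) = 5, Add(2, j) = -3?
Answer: Mul(3, I, Pow(727982, Rational(1, 2))) ≈ Mul(2559.7, I)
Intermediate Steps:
j = -5 (j = Add(-2, -3) = -5)
Function('P')(g) = 5
Function('y')(o, n) = Mul(-18, n)
Function('D')(t, C) = Add(-209, Mul(C, Add(-213, t), Add(-6, C))) (Function('D')(t, C) = Add(Mul(Mul(Add(-213, t), Add(-6, C)), C), -209) = Add(Mul(C, Add(-213, t), Add(-6, C)), -209) = Add(-209, Mul(C, Add(-213, t), Add(-6, C))))
Pow(Add(-37069, Function('D')(Function('P')(-12), Function('y')(-4, -10))), Rational(1, 2)) = Pow(Add(-37069, Add(-209, Mul(-213, Pow(Mul(-18, -10), 2)), Mul(1278, Mul(-18, -10)), Mul(5, Pow(Mul(-18, -10), 2)), Mul(-6, Mul(-18, -10), 5))), Rational(1, 2)) = Pow(Add(-37069, Add(-209, Mul(-213, Pow(180, 2)), Mul(1278, 180), Mul(5, Pow(180, 2)), Mul(-6, 180, 5))), Rational(1, 2)) = Pow(Add(-37069, Add(-209, Mul(-213, 32400), 230040, Mul(5, 32400), -5400)), Rational(1, 2)) = Pow(Add(-37069, Add(-209, -6901200, 230040, 162000, -5400)), Rational(1, 2)) = Pow(Add(-37069, -6514769), Rational(1, 2)) = Pow(-6551838, Rational(1, 2)) = Mul(3, I, Pow(727982, Rational(1, 2)))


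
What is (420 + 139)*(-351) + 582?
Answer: -195627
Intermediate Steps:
(420 + 139)*(-351) + 582 = 559*(-351) + 582 = -196209 + 582 = -195627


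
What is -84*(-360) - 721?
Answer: 29519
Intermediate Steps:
-84*(-360) - 721 = 30240 - 721 = 29519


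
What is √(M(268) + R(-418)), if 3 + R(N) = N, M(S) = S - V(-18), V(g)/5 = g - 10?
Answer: I*√13 ≈ 3.6056*I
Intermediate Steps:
V(g) = -50 + 5*g (V(g) = 5*(g - 10) = 5*(-10 + g) = -50 + 5*g)
M(S) = 140 + S (M(S) = S - (-50 + 5*(-18)) = S - (-50 - 90) = S - 1*(-140) = S + 140 = 140 + S)
R(N) = -3 + N
√(M(268) + R(-418)) = √((140 + 268) + (-3 - 418)) = √(408 - 421) = √(-13) = I*√13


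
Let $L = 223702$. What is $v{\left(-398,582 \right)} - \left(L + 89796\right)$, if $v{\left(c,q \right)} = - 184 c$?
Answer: $-240266$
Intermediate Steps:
$v{\left(-398,582 \right)} - \left(L + 89796\right) = \left(-184\right) \left(-398\right) - \left(223702 + 89796\right) = 73232 - 313498 = -240266$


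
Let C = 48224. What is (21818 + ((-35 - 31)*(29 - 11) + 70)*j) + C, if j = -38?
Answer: 112526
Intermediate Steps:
(21818 + ((-35 - 31)*(29 - 11) + 70)*j) + C = (21818 + ((-35 - 31)*(29 - 11) + 70)*(-38)) + 48224 = (21818 + (-66*18 + 70)*(-38)) + 48224 = (21818 + (-1188 + 70)*(-38)) + 48224 = (21818 - 1118*(-38)) + 48224 = (21818 + 42484) + 48224 = 64302 + 48224 = 112526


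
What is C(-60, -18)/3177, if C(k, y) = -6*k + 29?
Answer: 389/3177 ≈ 0.12244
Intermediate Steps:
C(k, y) = 29 - 6*k
C(-60, -18)/3177 = (29 - 6*(-60))/3177 = (29 + 360)*(1/3177) = 389*(1/3177) = 389/3177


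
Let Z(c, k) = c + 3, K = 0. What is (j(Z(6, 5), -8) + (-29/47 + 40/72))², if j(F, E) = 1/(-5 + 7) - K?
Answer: 137641/715716 ≈ 0.19231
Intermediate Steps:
Z(c, k) = 3 + c
j(F, E) = ½ (j(F, E) = 1/(-5 + 7) - 1*0 = 1/2 + 0 = ½ + 0 = ½)
(j(Z(6, 5), -8) + (-29/47 + 40/72))² = (½ + (-29/47 + 40/72))² = (½ + (-29*1/47 + 40*(1/72)))² = (½ + (-29/47 + 5/9))² = (½ - 26/423)² = (371/846)² = 137641/715716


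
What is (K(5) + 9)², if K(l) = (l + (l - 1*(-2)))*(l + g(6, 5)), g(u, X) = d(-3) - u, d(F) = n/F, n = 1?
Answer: 49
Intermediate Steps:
d(F) = 1/F
g(u, X) = -⅓ - u (g(u, X) = 1/(-3) - u = -⅓ - u)
K(l) = (2 + 2*l)*(-19/3 + l) (K(l) = (l + (l - 1*(-2)))*(l + (-⅓ - 1*6)) = (l + (l + 2))*(l + (-⅓ - 6)) = (l + (2 + l))*(l - 19/3) = (2 + 2*l)*(-19/3 + l))
(K(5) + 9)² = ((-38/3 + 2*5² - 32/3*5) + 9)² = ((-38/3 + 2*25 - 160/3) + 9)² = ((-38/3 + 50 - 160/3) + 9)² = (-16 + 9)² = (-7)² = 49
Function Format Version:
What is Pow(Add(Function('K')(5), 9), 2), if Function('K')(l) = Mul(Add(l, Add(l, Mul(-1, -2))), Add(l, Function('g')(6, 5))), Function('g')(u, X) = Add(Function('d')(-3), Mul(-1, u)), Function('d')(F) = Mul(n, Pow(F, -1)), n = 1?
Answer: 49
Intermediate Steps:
Function('d')(F) = Pow(F, -1) (Function('d')(F) = Mul(1, Pow(F, -1)) = Pow(F, -1))
Function('g')(u, X) = Add(Rational(-1, 3), Mul(-1, u)) (Function('g')(u, X) = Add(Pow(-3, -1), Mul(-1, u)) = Add(Rational(-1, 3), Mul(-1, u)))
Function('K')(l) = Mul(Add(2, Mul(2, l)), Add(Rational(-19, 3), l)) (Function('K')(l) = Mul(Add(l, Add(l, Mul(-1, -2))), Add(l, Add(Rational(-1, 3), Mul(-1, 6)))) = Mul(Add(l, Add(l, 2)), Add(l, Add(Rational(-1, 3), -6))) = Mul(Add(l, Add(2, l)), Add(l, Rational(-19, 3))) = Mul(Add(2, Mul(2, l)), Add(Rational(-19, 3), l)))
Pow(Add(Function('K')(5), 9), 2) = Pow(Add(Add(Rational(-38, 3), Mul(2, Pow(5, 2)), Mul(Rational(-32, 3), 5)), 9), 2) = Pow(Add(Add(Rational(-38, 3), Mul(2, 25), Rational(-160, 3)), 9), 2) = Pow(Add(Add(Rational(-38, 3), 50, Rational(-160, 3)), 9), 2) = Pow(Add(-16, 9), 2) = Pow(-7, 2) = 49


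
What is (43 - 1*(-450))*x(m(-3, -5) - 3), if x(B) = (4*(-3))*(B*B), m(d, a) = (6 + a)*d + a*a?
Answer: -2135676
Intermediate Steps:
m(d, a) = a**2 + d*(6 + a) (m(d, a) = d*(6 + a) + a**2 = a**2 + d*(6 + a))
x(B) = -12*B**2
(43 - 1*(-450))*x(m(-3, -5) - 3) = (43 - 1*(-450))*(-12*(((-5)**2 + 6*(-3) - 5*(-3)) - 3)**2) = (43 + 450)*(-12*((25 - 18 + 15) - 3)**2) = 493*(-12*(22 - 3)**2) = 493*(-12*19**2) = 493*(-12*361) = 493*(-4332) = -2135676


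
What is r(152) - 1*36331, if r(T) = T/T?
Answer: -36330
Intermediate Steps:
r(T) = 1
r(152) - 1*36331 = 1 - 1*36331 = 1 - 36331 = -36330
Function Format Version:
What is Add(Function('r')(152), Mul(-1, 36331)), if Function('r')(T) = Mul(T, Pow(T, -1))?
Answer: -36330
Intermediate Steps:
Function('r')(T) = 1
Add(Function('r')(152), Mul(-1, 36331)) = Add(1, Mul(-1, 36331)) = Add(1, -36331) = -36330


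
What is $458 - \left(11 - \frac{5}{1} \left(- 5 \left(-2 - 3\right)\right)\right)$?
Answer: $572$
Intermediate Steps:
$458 - \left(11 - \frac{5}{1} \left(- 5 \left(-2 - 3\right)\right)\right) = 458 - \left(11 - 5 \cdot 1 \left(\left(-5\right) \left(-5\right)\right)\right) = 458 + \left(-11 + 5 \cdot 25\right) = 458 + \left(-11 + 125\right) = 458 + 114 = 572$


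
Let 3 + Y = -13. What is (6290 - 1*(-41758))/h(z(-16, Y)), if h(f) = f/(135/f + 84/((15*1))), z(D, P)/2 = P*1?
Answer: -663663/320 ≈ -2073.9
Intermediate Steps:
Y = -16 (Y = -3 - 13 = -16)
z(D, P) = 2*P (z(D, P) = 2*(P*1) = 2*P)
h(f) = f/(28/5 + 135/f) (h(f) = f/(135/f + 84/15) = f/(135/f + 84*(1/15)) = f/(135/f + 28/5) = f/(28/5 + 135/f))
(6290 - 1*(-41758))/h(z(-16, Y)) = (6290 - 1*(-41758))/((5*(2*(-16))²/(675 + 28*(2*(-16))))) = (6290 + 41758)/((5*(-32)²/(675 + 28*(-32)))) = 48048/((5*1024/(675 - 896))) = 48048/((5*1024/(-221))) = 48048/((5*1024*(-1/221))) = 48048/(-5120/221) = 48048*(-221/5120) = -663663/320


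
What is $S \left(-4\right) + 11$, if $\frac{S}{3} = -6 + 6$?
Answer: $11$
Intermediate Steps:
$S = 0$ ($S = 3 \left(-6 + 6\right) = 3 \cdot 0 = 0$)
$S \left(-4\right) + 11 = 0 \left(-4\right) + 11 = 0 + 11 = 11$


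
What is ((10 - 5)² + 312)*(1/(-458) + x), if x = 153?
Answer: 23614601/458 ≈ 51560.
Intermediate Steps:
((10 - 5)² + 312)*(1/(-458) + x) = ((10 - 5)² + 312)*(1/(-458) + 153) = (5² + 312)*(-1/458 + 153) = (25 + 312)*(70073/458) = 337*(70073/458) = 23614601/458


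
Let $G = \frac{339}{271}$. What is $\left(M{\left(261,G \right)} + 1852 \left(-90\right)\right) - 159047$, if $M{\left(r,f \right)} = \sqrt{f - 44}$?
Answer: $-325727 + \frac{i \sqrt{3139535}}{271} \approx -3.2573 \cdot 10^{5} + 6.5383 i$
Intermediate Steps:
$G = \frac{339}{271}$ ($G = 339 \cdot \frac{1}{271} = \frac{339}{271} \approx 1.2509$)
$M{\left(r,f \right)} = \sqrt{-44 + f}$
$\left(M{\left(261,G \right)} + 1852 \left(-90\right)\right) - 159047 = \left(\sqrt{-44 + \frac{339}{271}} + 1852 \left(-90\right)\right) - 159047 = \left(\sqrt{- \frac{11585}{271}} - 166680\right) - 159047 = \left(\frac{i \sqrt{3139535}}{271} - 166680\right) - 159047 = \left(-166680 + \frac{i \sqrt{3139535}}{271}\right) - 159047 = -325727 + \frac{i \sqrt{3139535}}{271}$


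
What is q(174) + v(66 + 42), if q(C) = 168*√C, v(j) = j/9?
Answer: 12 + 168*√174 ≈ 2228.1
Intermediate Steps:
v(j) = j/9 (v(j) = j*(⅑) = j/9)
q(174) + v(66 + 42) = 168*√174 + (66 + 42)/9 = 168*√174 + (⅑)*108 = 168*√174 + 12 = 12 + 168*√174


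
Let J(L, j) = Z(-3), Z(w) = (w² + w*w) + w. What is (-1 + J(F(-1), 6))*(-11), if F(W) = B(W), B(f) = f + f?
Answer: -154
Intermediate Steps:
B(f) = 2*f
F(W) = 2*W
Z(w) = w + 2*w² (Z(w) = (w² + w²) + w = 2*w² + w = w + 2*w²)
J(L, j) = 15 (J(L, j) = -3*(1 + 2*(-3)) = -3*(1 - 6) = -3*(-5) = 15)
(-1 + J(F(-1), 6))*(-11) = (-1 + 15)*(-11) = 14*(-11) = -154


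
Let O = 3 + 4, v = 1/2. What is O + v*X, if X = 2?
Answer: 8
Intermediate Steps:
v = ½ ≈ 0.50000
O = 7
O + v*X = 7 + (½)*2 = 7 + 1 = 8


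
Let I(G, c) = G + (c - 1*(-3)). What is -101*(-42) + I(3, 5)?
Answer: 4253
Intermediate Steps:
I(G, c) = 3 + G + c (I(G, c) = G + (c + 3) = G + (3 + c) = 3 + G + c)
-101*(-42) + I(3, 5) = -101*(-42) + (3 + 3 + 5) = 4242 + 11 = 4253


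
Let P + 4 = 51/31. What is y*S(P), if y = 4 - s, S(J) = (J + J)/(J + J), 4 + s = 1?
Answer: 7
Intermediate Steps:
s = -3 (s = -4 + 1 = -3)
P = -73/31 (P = -4 + 51/31 = -73/31 ≈ -2.3548)
S(J) = 1 (S(J) = (2*J)/((2*J)) = (2*J)*(1/(2*J)) = 1)
y = 7 (y = 4 - 1*(-3) = 4 + 3 = 7)
y*S(P) = 7*1 = 7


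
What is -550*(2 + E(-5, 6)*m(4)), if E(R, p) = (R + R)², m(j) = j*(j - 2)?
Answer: -441100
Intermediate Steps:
m(j) = j*(-2 + j)
E(R, p) = 4*R² (E(R, p) = (2*R)² = 4*R²)
-550*(2 + E(-5, 6)*m(4)) = -550*(2 + (4*(-5)²)*(4*(-2 + 4))) = -550*(2 + (4*25)*(4*2)) = -550*(2 + 100*8) = -550*(2 + 800) = -550*802 = -441100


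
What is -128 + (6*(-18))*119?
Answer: -12980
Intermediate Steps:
-128 + (6*(-18))*119 = -128 - 108*119 = -128 - 12852 = -12980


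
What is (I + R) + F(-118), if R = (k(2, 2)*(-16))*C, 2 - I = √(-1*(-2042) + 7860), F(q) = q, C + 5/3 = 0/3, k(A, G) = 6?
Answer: 44 - √9902 ≈ -55.509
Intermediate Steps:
C = -5/3 (C = -5/3 + 0/3 = -5/3 + 0*(⅓) = -5/3 + 0 = -5/3 ≈ -1.6667)
I = 2 - √9902 (I = 2 - √(-1*(-2042) + 7860) = 2 - √(2042 + 7860) = 2 - √9902 ≈ -97.509)
R = 160 (R = (6*(-16))*(-5/3) = -96*(-5/3) = 160)
(I + R) + F(-118) = ((2 - √9902) + 160) - 118 = (162 - √9902) - 118 = 44 - √9902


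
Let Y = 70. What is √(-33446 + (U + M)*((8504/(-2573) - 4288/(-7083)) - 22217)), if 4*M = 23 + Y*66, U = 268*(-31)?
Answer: √23437820424598078932973/12149706 ≈ 12601.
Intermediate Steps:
U = -8308
M = 4643/4 (M = (23 + 70*66)/4 = (23 + 4620)/4 = (¼)*4643 = 4643/4 ≈ 1160.8)
√(-33446 + (U + M)*((8504/(-2573) - 4288/(-7083)) - 22217)) = √(-33446 + (-8308 + 4643/4)*((8504/(-2573) - 4288/(-7083)) - 22217)) = √(-33446 - 28589*((8504*(-1/2573) - 4288*(-1/7083)) - 22217)/4) = √(-33446 - 28589*((-8504/2573 + 4288/7083) - 22217)/4) = √(-33446 - 28589*(-49200808/18224559 - 22217)/4) = √(-33446 - 28589/4*(-404944228111/18224559)) = √(-33446 + 11576950537465379/72898236) = √(11574512383064123/72898236) = √23437820424598078932973/12149706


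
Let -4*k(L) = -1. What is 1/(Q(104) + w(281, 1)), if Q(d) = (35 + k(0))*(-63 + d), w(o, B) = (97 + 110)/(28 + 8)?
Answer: 1/1451 ≈ 0.00068918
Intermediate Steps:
w(o, B) = 23/4 (w(o, B) = 207/36 = 207*(1/36) = 23/4)
k(L) = 1/4 (k(L) = -1/4*(-1) = 1/4)
Q(d) = -8883/4 + 141*d/4 (Q(d) = (35 + 1/4)*(-63 + d) = 141*(-63 + d)/4 = -8883/4 + 141*d/4)
1/(Q(104) + w(281, 1)) = 1/((-8883/4 + (141/4)*104) + 23/4) = 1/((-8883/4 + 3666) + 23/4) = 1/(5781/4 + 23/4) = 1/1451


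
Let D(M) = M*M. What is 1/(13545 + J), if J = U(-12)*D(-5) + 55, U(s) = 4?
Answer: 1/13700 ≈ 7.2993e-5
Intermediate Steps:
D(M) = M²
J = 155 (J = 4*(-5)² + 55 = 4*25 + 55 = 100 + 55 = 155)
1/(13545 + J) = 1/(13545 + 155) = 1/13700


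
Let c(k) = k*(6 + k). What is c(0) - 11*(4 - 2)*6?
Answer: -132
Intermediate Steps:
c(0) - 11*(4 - 2)*6 = 0*(6 + 0) - 11*(4 - 2)*6 = 0*6 - 22*6 = 0 - 11*12 = 0 - 132 = -132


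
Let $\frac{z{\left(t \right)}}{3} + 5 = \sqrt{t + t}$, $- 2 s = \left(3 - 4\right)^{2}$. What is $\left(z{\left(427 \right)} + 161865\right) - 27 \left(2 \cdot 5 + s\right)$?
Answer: $\frac{323187}{2} + 3 \sqrt{854} \approx 1.6168 \cdot 10^{5}$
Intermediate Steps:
$s = - \frac{1}{2}$ ($s = - \frac{\left(3 - 4\right)^{2}}{2} = - \frac{\left(-1\right)^{2}}{2} = \left(- \frac{1}{2}\right) 1 = - \frac{1}{2} \approx -0.5$)
$z{\left(t \right)} = -15 + 3 \sqrt{2} \sqrt{t}$ ($z{\left(t \right)} = -15 + 3 \sqrt{t + t} = -15 + 3 \sqrt{2 t} = -15 + 3 \sqrt{2} \sqrt{t}$)
$\left(z{\left(427 \right)} + 161865\right) - 27 \left(2 \cdot 5 + s\right) = \left(\left(-15 + 3 \sqrt{2} \sqrt{427}\right) + 161865\right) - 27 \left(2 \cdot 5 - \frac{1}{2}\right) = \left(\left(-15 + 3 \sqrt{854}\right) + 161865\right) - 27 \left(10 - \frac{1}{2}\right) = \left(161850 + 3 \sqrt{854}\right) - \frac{513}{2} = \frac{323187}{2} + 3 \sqrt{854}$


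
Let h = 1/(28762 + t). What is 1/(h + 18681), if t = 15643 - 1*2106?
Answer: 42299/790187620 ≈ 5.3530e-5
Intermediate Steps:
t = 13537 (t = 15643 - 2106 = 13537)
h = 1/42299 (h = 1/(28762 + 13537) = 1/42299 ≈ 2.3641e-5)
1/(h + 18681) = 1/(1/42299 + 18681) = 1/(790187620/42299) = 42299/790187620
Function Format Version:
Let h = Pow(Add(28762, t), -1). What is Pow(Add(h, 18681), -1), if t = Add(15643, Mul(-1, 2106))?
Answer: Rational(42299, 790187620) ≈ 5.3530e-5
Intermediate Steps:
t = 13537 (t = Add(15643, -2106) = 13537)
h = Rational(1, 42299) (h = Pow(Add(28762, 13537), -1) = Pow(42299, -1) = Rational(1, 42299) ≈ 2.3641e-5)
Pow(Add(h, 18681), -1) = Pow(Add(Rational(1, 42299), 18681), -1) = Pow(Rational(790187620, 42299), -1) = Rational(42299, 790187620)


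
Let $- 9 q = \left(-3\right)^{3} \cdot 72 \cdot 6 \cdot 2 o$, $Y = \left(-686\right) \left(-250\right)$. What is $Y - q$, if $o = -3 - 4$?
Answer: $189644$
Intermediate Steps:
$o = -7$ ($o = -3 - 4 = -7$)
$Y = 171500$
$q = -18144$ ($q = - \frac{\left(-3\right)^{3} \cdot 72 \cdot 6 \cdot 2 \left(-7\right)}{9} = - \frac{\left(-27\right) 72 \cdot 12 \left(-7\right)}{9} = - \frac{\left(-1944\right) \left(-84\right)}{9} = \left(- \frac{1}{9}\right) 163296 = -18144$)
$Y - q = 171500 - -18144 = 171500 + 18144 = 189644$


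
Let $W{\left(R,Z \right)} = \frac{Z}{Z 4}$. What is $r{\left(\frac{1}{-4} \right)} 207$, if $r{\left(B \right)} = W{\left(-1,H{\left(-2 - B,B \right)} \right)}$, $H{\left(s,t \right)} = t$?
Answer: $\frac{207}{4} \approx 51.75$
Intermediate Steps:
$W{\left(R,Z \right)} = \frac{1}{4}$ ($W{\left(R,Z \right)} = \frac{Z}{4 Z} = Z \frac{1}{4 Z} = \frac{1}{4}$)
$r{\left(B \right)} = \frac{1}{4}$
$r{\left(\frac{1}{-4} \right)} 207 = \frac{1}{4} \cdot 207 = \frac{207}{4}$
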